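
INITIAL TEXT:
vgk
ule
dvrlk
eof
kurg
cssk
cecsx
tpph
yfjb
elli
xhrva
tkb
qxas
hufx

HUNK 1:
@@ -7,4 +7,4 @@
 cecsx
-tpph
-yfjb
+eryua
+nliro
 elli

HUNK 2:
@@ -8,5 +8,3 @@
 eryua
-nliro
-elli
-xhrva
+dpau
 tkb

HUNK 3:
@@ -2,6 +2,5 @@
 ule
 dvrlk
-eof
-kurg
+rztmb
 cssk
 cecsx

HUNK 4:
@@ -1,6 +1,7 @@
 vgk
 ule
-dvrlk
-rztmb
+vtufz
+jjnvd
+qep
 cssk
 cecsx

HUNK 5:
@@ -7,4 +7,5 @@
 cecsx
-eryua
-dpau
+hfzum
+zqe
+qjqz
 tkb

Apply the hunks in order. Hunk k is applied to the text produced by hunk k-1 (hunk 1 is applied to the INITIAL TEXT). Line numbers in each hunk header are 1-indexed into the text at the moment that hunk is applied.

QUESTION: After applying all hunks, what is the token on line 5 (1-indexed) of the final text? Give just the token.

Hunk 1: at line 7 remove [tpph,yfjb] add [eryua,nliro] -> 14 lines: vgk ule dvrlk eof kurg cssk cecsx eryua nliro elli xhrva tkb qxas hufx
Hunk 2: at line 8 remove [nliro,elli,xhrva] add [dpau] -> 12 lines: vgk ule dvrlk eof kurg cssk cecsx eryua dpau tkb qxas hufx
Hunk 3: at line 2 remove [eof,kurg] add [rztmb] -> 11 lines: vgk ule dvrlk rztmb cssk cecsx eryua dpau tkb qxas hufx
Hunk 4: at line 1 remove [dvrlk,rztmb] add [vtufz,jjnvd,qep] -> 12 lines: vgk ule vtufz jjnvd qep cssk cecsx eryua dpau tkb qxas hufx
Hunk 5: at line 7 remove [eryua,dpau] add [hfzum,zqe,qjqz] -> 13 lines: vgk ule vtufz jjnvd qep cssk cecsx hfzum zqe qjqz tkb qxas hufx
Final line 5: qep

Answer: qep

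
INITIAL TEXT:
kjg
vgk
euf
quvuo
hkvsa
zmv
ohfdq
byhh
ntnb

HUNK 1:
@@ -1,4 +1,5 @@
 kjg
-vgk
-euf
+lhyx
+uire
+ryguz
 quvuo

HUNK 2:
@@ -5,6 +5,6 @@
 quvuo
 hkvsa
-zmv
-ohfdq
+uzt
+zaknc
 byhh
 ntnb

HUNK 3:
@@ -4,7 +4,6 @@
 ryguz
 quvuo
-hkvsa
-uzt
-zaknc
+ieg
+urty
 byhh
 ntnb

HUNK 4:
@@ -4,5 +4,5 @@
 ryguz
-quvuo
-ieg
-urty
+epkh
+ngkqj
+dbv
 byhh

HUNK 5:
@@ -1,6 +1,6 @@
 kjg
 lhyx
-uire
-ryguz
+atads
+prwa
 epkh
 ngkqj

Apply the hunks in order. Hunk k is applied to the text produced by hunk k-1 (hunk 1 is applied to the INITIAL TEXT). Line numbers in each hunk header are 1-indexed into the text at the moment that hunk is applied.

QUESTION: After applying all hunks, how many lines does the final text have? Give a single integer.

Answer: 9

Derivation:
Hunk 1: at line 1 remove [vgk,euf] add [lhyx,uire,ryguz] -> 10 lines: kjg lhyx uire ryguz quvuo hkvsa zmv ohfdq byhh ntnb
Hunk 2: at line 5 remove [zmv,ohfdq] add [uzt,zaknc] -> 10 lines: kjg lhyx uire ryguz quvuo hkvsa uzt zaknc byhh ntnb
Hunk 3: at line 4 remove [hkvsa,uzt,zaknc] add [ieg,urty] -> 9 lines: kjg lhyx uire ryguz quvuo ieg urty byhh ntnb
Hunk 4: at line 4 remove [quvuo,ieg,urty] add [epkh,ngkqj,dbv] -> 9 lines: kjg lhyx uire ryguz epkh ngkqj dbv byhh ntnb
Hunk 5: at line 1 remove [uire,ryguz] add [atads,prwa] -> 9 lines: kjg lhyx atads prwa epkh ngkqj dbv byhh ntnb
Final line count: 9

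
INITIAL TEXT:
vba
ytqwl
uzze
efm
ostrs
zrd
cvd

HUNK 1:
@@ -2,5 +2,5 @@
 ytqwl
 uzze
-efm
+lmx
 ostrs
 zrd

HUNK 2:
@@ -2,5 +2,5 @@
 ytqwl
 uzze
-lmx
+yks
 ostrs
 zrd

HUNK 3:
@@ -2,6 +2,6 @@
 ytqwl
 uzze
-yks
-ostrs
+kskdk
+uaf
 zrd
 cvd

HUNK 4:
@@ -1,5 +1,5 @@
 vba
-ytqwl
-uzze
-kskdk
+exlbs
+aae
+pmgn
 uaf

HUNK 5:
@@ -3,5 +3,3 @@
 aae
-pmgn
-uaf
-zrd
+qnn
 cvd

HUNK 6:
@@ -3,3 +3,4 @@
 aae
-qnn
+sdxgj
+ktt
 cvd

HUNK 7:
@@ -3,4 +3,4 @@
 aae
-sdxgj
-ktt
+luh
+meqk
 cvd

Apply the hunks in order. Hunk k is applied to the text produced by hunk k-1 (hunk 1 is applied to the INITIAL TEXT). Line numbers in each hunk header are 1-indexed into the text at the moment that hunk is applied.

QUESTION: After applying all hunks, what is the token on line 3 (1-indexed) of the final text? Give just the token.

Answer: aae

Derivation:
Hunk 1: at line 2 remove [efm] add [lmx] -> 7 lines: vba ytqwl uzze lmx ostrs zrd cvd
Hunk 2: at line 2 remove [lmx] add [yks] -> 7 lines: vba ytqwl uzze yks ostrs zrd cvd
Hunk 3: at line 2 remove [yks,ostrs] add [kskdk,uaf] -> 7 lines: vba ytqwl uzze kskdk uaf zrd cvd
Hunk 4: at line 1 remove [ytqwl,uzze,kskdk] add [exlbs,aae,pmgn] -> 7 lines: vba exlbs aae pmgn uaf zrd cvd
Hunk 5: at line 3 remove [pmgn,uaf,zrd] add [qnn] -> 5 lines: vba exlbs aae qnn cvd
Hunk 6: at line 3 remove [qnn] add [sdxgj,ktt] -> 6 lines: vba exlbs aae sdxgj ktt cvd
Hunk 7: at line 3 remove [sdxgj,ktt] add [luh,meqk] -> 6 lines: vba exlbs aae luh meqk cvd
Final line 3: aae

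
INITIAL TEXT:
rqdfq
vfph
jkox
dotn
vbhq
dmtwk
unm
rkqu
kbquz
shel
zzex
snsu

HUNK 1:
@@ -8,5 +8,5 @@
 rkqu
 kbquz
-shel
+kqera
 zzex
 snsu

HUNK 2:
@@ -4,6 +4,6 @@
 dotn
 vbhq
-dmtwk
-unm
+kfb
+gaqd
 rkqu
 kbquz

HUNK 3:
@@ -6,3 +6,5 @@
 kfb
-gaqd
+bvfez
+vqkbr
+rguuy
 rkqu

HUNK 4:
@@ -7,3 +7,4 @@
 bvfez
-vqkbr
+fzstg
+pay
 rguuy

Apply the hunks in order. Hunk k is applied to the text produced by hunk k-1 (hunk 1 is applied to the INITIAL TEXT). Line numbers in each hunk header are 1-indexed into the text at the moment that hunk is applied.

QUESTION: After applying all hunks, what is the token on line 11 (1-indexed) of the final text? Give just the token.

Hunk 1: at line 8 remove [shel] add [kqera] -> 12 lines: rqdfq vfph jkox dotn vbhq dmtwk unm rkqu kbquz kqera zzex snsu
Hunk 2: at line 4 remove [dmtwk,unm] add [kfb,gaqd] -> 12 lines: rqdfq vfph jkox dotn vbhq kfb gaqd rkqu kbquz kqera zzex snsu
Hunk 3: at line 6 remove [gaqd] add [bvfez,vqkbr,rguuy] -> 14 lines: rqdfq vfph jkox dotn vbhq kfb bvfez vqkbr rguuy rkqu kbquz kqera zzex snsu
Hunk 4: at line 7 remove [vqkbr] add [fzstg,pay] -> 15 lines: rqdfq vfph jkox dotn vbhq kfb bvfez fzstg pay rguuy rkqu kbquz kqera zzex snsu
Final line 11: rkqu

Answer: rkqu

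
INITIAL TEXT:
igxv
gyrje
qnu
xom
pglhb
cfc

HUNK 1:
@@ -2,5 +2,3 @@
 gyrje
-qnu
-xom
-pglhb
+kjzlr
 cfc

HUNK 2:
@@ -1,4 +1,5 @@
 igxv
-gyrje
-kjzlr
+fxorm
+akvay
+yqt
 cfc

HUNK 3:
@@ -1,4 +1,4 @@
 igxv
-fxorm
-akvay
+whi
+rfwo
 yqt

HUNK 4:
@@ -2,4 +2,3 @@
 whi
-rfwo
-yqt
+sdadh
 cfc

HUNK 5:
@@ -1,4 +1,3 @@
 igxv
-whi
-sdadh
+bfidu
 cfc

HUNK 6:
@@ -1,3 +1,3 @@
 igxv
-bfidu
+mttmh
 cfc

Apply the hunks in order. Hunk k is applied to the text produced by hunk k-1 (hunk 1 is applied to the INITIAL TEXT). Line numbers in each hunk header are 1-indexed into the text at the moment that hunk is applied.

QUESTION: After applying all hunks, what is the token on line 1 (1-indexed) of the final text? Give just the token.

Answer: igxv

Derivation:
Hunk 1: at line 2 remove [qnu,xom,pglhb] add [kjzlr] -> 4 lines: igxv gyrje kjzlr cfc
Hunk 2: at line 1 remove [gyrje,kjzlr] add [fxorm,akvay,yqt] -> 5 lines: igxv fxorm akvay yqt cfc
Hunk 3: at line 1 remove [fxorm,akvay] add [whi,rfwo] -> 5 lines: igxv whi rfwo yqt cfc
Hunk 4: at line 2 remove [rfwo,yqt] add [sdadh] -> 4 lines: igxv whi sdadh cfc
Hunk 5: at line 1 remove [whi,sdadh] add [bfidu] -> 3 lines: igxv bfidu cfc
Hunk 6: at line 1 remove [bfidu] add [mttmh] -> 3 lines: igxv mttmh cfc
Final line 1: igxv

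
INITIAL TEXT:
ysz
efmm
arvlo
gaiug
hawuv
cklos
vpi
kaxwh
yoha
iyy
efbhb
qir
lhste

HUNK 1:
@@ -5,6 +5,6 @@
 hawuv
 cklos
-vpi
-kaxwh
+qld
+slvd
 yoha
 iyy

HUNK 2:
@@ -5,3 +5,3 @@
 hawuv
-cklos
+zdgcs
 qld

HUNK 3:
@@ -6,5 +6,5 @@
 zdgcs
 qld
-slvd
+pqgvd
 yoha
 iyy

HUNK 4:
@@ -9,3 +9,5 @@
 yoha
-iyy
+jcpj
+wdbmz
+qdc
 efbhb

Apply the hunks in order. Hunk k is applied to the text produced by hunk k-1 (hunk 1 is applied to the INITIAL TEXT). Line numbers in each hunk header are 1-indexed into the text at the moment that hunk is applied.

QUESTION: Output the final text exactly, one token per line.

Answer: ysz
efmm
arvlo
gaiug
hawuv
zdgcs
qld
pqgvd
yoha
jcpj
wdbmz
qdc
efbhb
qir
lhste

Derivation:
Hunk 1: at line 5 remove [vpi,kaxwh] add [qld,slvd] -> 13 lines: ysz efmm arvlo gaiug hawuv cklos qld slvd yoha iyy efbhb qir lhste
Hunk 2: at line 5 remove [cklos] add [zdgcs] -> 13 lines: ysz efmm arvlo gaiug hawuv zdgcs qld slvd yoha iyy efbhb qir lhste
Hunk 3: at line 6 remove [slvd] add [pqgvd] -> 13 lines: ysz efmm arvlo gaiug hawuv zdgcs qld pqgvd yoha iyy efbhb qir lhste
Hunk 4: at line 9 remove [iyy] add [jcpj,wdbmz,qdc] -> 15 lines: ysz efmm arvlo gaiug hawuv zdgcs qld pqgvd yoha jcpj wdbmz qdc efbhb qir lhste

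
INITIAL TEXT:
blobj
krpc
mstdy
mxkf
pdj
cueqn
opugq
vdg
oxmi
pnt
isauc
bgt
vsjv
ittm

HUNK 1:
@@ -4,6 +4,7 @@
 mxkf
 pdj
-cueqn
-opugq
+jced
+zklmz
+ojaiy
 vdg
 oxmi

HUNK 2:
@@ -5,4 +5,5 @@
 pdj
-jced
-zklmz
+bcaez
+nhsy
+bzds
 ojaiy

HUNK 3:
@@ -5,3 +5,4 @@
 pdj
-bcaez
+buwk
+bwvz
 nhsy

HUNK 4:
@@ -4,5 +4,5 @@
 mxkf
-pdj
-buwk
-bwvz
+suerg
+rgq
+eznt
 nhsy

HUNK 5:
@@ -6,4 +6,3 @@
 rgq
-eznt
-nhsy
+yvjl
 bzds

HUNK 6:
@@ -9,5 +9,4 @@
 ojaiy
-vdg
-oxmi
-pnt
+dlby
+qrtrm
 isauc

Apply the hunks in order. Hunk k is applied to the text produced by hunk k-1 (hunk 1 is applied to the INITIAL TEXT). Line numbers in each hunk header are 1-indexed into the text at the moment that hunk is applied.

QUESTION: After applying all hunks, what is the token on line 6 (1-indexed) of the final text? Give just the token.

Answer: rgq

Derivation:
Hunk 1: at line 4 remove [cueqn,opugq] add [jced,zklmz,ojaiy] -> 15 lines: blobj krpc mstdy mxkf pdj jced zklmz ojaiy vdg oxmi pnt isauc bgt vsjv ittm
Hunk 2: at line 5 remove [jced,zklmz] add [bcaez,nhsy,bzds] -> 16 lines: blobj krpc mstdy mxkf pdj bcaez nhsy bzds ojaiy vdg oxmi pnt isauc bgt vsjv ittm
Hunk 3: at line 5 remove [bcaez] add [buwk,bwvz] -> 17 lines: blobj krpc mstdy mxkf pdj buwk bwvz nhsy bzds ojaiy vdg oxmi pnt isauc bgt vsjv ittm
Hunk 4: at line 4 remove [pdj,buwk,bwvz] add [suerg,rgq,eznt] -> 17 lines: blobj krpc mstdy mxkf suerg rgq eznt nhsy bzds ojaiy vdg oxmi pnt isauc bgt vsjv ittm
Hunk 5: at line 6 remove [eznt,nhsy] add [yvjl] -> 16 lines: blobj krpc mstdy mxkf suerg rgq yvjl bzds ojaiy vdg oxmi pnt isauc bgt vsjv ittm
Hunk 6: at line 9 remove [vdg,oxmi,pnt] add [dlby,qrtrm] -> 15 lines: blobj krpc mstdy mxkf suerg rgq yvjl bzds ojaiy dlby qrtrm isauc bgt vsjv ittm
Final line 6: rgq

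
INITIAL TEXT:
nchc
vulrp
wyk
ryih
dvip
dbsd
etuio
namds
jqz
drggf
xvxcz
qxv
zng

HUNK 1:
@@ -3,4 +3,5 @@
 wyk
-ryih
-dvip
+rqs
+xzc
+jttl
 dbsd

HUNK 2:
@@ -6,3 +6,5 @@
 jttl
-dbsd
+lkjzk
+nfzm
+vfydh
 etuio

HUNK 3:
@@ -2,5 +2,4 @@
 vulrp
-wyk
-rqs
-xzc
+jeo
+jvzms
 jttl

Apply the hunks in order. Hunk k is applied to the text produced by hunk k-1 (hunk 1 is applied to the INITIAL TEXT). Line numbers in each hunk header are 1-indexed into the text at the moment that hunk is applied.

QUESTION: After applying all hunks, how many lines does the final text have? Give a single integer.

Hunk 1: at line 3 remove [ryih,dvip] add [rqs,xzc,jttl] -> 14 lines: nchc vulrp wyk rqs xzc jttl dbsd etuio namds jqz drggf xvxcz qxv zng
Hunk 2: at line 6 remove [dbsd] add [lkjzk,nfzm,vfydh] -> 16 lines: nchc vulrp wyk rqs xzc jttl lkjzk nfzm vfydh etuio namds jqz drggf xvxcz qxv zng
Hunk 3: at line 2 remove [wyk,rqs,xzc] add [jeo,jvzms] -> 15 lines: nchc vulrp jeo jvzms jttl lkjzk nfzm vfydh etuio namds jqz drggf xvxcz qxv zng
Final line count: 15

Answer: 15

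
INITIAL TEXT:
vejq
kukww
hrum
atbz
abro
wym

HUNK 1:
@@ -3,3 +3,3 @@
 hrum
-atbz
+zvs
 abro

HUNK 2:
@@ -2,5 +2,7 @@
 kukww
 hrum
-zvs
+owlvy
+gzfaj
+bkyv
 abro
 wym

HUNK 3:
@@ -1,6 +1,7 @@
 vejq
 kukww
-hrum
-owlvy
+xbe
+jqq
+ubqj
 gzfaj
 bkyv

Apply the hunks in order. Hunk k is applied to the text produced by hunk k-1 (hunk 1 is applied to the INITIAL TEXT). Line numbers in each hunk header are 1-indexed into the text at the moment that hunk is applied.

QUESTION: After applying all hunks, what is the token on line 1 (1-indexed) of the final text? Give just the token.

Hunk 1: at line 3 remove [atbz] add [zvs] -> 6 lines: vejq kukww hrum zvs abro wym
Hunk 2: at line 2 remove [zvs] add [owlvy,gzfaj,bkyv] -> 8 lines: vejq kukww hrum owlvy gzfaj bkyv abro wym
Hunk 3: at line 1 remove [hrum,owlvy] add [xbe,jqq,ubqj] -> 9 lines: vejq kukww xbe jqq ubqj gzfaj bkyv abro wym
Final line 1: vejq

Answer: vejq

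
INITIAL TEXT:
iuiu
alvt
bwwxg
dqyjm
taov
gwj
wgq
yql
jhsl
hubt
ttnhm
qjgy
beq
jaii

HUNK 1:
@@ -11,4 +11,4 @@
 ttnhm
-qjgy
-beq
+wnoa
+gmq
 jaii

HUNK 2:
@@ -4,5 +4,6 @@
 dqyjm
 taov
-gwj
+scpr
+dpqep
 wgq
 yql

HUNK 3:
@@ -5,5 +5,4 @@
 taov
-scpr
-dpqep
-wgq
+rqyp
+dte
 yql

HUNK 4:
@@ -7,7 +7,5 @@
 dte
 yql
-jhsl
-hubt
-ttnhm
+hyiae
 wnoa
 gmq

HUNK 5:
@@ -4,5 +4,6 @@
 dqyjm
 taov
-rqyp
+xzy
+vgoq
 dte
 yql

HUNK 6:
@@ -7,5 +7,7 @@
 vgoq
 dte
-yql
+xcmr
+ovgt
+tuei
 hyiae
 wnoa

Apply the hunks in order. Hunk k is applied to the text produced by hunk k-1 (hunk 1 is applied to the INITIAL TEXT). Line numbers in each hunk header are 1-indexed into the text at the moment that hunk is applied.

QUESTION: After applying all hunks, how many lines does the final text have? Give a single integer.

Hunk 1: at line 11 remove [qjgy,beq] add [wnoa,gmq] -> 14 lines: iuiu alvt bwwxg dqyjm taov gwj wgq yql jhsl hubt ttnhm wnoa gmq jaii
Hunk 2: at line 4 remove [gwj] add [scpr,dpqep] -> 15 lines: iuiu alvt bwwxg dqyjm taov scpr dpqep wgq yql jhsl hubt ttnhm wnoa gmq jaii
Hunk 3: at line 5 remove [scpr,dpqep,wgq] add [rqyp,dte] -> 14 lines: iuiu alvt bwwxg dqyjm taov rqyp dte yql jhsl hubt ttnhm wnoa gmq jaii
Hunk 4: at line 7 remove [jhsl,hubt,ttnhm] add [hyiae] -> 12 lines: iuiu alvt bwwxg dqyjm taov rqyp dte yql hyiae wnoa gmq jaii
Hunk 5: at line 4 remove [rqyp] add [xzy,vgoq] -> 13 lines: iuiu alvt bwwxg dqyjm taov xzy vgoq dte yql hyiae wnoa gmq jaii
Hunk 6: at line 7 remove [yql] add [xcmr,ovgt,tuei] -> 15 lines: iuiu alvt bwwxg dqyjm taov xzy vgoq dte xcmr ovgt tuei hyiae wnoa gmq jaii
Final line count: 15

Answer: 15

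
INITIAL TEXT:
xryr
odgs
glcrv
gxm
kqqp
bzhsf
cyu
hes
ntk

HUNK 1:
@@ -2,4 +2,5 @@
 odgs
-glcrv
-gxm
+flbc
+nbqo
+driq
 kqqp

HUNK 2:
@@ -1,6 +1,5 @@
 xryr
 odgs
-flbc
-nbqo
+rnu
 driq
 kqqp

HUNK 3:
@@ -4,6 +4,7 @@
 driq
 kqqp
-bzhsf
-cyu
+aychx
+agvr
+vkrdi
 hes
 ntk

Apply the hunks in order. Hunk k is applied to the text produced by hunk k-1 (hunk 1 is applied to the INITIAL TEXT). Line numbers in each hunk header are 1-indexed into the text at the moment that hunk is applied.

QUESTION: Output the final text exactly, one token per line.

Answer: xryr
odgs
rnu
driq
kqqp
aychx
agvr
vkrdi
hes
ntk

Derivation:
Hunk 1: at line 2 remove [glcrv,gxm] add [flbc,nbqo,driq] -> 10 lines: xryr odgs flbc nbqo driq kqqp bzhsf cyu hes ntk
Hunk 2: at line 1 remove [flbc,nbqo] add [rnu] -> 9 lines: xryr odgs rnu driq kqqp bzhsf cyu hes ntk
Hunk 3: at line 4 remove [bzhsf,cyu] add [aychx,agvr,vkrdi] -> 10 lines: xryr odgs rnu driq kqqp aychx agvr vkrdi hes ntk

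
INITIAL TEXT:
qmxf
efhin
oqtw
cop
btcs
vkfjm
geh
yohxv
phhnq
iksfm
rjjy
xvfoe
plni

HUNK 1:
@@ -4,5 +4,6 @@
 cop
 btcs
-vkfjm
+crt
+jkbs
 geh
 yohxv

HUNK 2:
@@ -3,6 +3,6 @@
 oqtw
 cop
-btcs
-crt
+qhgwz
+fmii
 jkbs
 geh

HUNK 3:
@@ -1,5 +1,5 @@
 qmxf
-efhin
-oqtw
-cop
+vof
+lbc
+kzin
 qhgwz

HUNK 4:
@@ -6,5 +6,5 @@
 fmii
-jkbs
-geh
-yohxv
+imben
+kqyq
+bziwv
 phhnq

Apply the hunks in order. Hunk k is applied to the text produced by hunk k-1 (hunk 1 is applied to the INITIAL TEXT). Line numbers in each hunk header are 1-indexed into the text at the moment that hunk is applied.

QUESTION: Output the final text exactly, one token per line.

Answer: qmxf
vof
lbc
kzin
qhgwz
fmii
imben
kqyq
bziwv
phhnq
iksfm
rjjy
xvfoe
plni

Derivation:
Hunk 1: at line 4 remove [vkfjm] add [crt,jkbs] -> 14 lines: qmxf efhin oqtw cop btcs crt jkbs geh yohxv phhnq iksfm rjjy xvfoe plni
Hunk 2: at line 3 remove [btcs,crt] add [qhgwz,fmii] -> 14 lines: qmxf efhin oqtw cop qhgwz fmii jkbs geh yohxv phhnq iksfm rjjy xvfoe plni
Hunk 3: at line 1 remove [efhin,oqtw,cop] add [vof,lbc,kzin] -> 14 lines: qmxf vof lbc kzin qhgwz fmii jkbs geh yohxv phhnq iksfm rjjy xvfoe plni
Hunk 4: at line 6 remove [jkbs,geh,yohxv] add [imben,kqyq,bziwv] -> 14 lines: qmxf vof lbc kzin qhgwz fmii imben kqyq bziwv phhnq iksfm rjjy xvfoe plni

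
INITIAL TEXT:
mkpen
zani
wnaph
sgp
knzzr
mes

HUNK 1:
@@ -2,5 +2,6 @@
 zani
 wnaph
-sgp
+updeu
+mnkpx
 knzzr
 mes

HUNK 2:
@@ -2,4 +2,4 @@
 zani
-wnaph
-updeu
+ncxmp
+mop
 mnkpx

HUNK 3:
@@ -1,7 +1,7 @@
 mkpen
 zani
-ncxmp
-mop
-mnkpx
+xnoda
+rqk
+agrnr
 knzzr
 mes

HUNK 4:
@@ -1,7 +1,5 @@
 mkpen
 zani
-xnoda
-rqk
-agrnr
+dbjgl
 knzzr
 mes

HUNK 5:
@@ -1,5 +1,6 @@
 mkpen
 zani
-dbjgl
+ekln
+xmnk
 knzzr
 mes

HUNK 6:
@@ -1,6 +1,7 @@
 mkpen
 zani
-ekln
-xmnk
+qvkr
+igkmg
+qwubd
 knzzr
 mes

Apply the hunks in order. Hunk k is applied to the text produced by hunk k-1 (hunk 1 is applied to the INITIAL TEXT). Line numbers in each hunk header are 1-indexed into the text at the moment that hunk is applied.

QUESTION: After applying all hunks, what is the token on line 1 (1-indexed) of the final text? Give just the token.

Hunk 1: at line 2 remove [sgp] add [updeu,mnkpx] -> 7 lines: mkpen zani wnaph updeu mnkpx knzzr mes
Hunk 2: at line 2 remove [wnaph,updeu] add [ncxmp,mop] -> 7 lines: mkpen zani ncxmp mop mnkpx knzzr mes
Hunk 3: at line 1 remove [ncxmp,mop,mnkpx] add [xnoda,rqk,agrnr] -> 7 lines: mkpen zani xnoda rqk agrnr knzzr mes
Hunk 4: at line 1 remove [xnoda,rqk,agrnr] add [dbjgl] -> 5 lines: mkpen zani dbjgl knzzr mes
Hunk 5: at line 1 remove [dbjgl] add [ekln,xmnk] -> 6 lines: mkpen zani ekln xmnk knzzr mes
Hunk 6: at line 1 remove [ekln,xmnk] add [qvkr,igkmg,qwubd] -> 7 lines: mkpen zani qvkr igkmg qwubd knzzr mes
Final line 1: mkpen

Answer: mkpen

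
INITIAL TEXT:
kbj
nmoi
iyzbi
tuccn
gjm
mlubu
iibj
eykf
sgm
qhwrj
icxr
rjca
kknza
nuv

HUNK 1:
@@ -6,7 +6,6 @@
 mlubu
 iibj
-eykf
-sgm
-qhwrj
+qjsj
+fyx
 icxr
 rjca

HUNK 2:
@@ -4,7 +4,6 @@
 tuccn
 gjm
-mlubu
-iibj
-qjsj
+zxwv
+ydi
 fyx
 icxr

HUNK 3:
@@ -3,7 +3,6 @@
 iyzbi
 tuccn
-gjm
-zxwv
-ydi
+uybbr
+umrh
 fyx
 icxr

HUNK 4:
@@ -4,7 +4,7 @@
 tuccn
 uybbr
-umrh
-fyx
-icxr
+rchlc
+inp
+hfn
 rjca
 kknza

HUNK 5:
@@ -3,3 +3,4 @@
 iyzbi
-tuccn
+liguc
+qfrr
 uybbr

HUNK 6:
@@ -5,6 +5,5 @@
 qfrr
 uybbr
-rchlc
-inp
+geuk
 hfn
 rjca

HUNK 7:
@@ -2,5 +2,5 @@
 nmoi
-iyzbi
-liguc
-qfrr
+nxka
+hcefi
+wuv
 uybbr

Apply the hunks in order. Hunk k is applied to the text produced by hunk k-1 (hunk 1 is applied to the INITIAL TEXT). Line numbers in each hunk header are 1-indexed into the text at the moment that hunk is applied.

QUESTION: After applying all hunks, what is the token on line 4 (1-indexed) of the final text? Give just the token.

Hunk 1: at line 6 remove [eykf,sgm,qhwrj] add [qjsj,fyx] -> 13 lines: kbj nmoi iyzbi tuccn gjm mlubu iibj qjsj fyx icxr rjca kknza nuv
Hunk 2: at line 4 remove [mlubu,iibj,qjsj] add [zxwv,ydi] -> 12 lines: kbj nmoi iyzbi tuccn gjm zxwv ydi fyx icxr rjca kknza nuv
Hunk 3: at line 3 remove [gjm,zxwv,ydi] add [uybbr,umrh] -> 11 lines: kbj nmoi iyzbi tuccn uybbr umrh fyx icxr rjca kknza nuv
Hunk 4: at line 4 remove [umrh,fyx,icxr] add [rchlc,inp,hfn] -> 11 lines: kbj nmoi iyzbi tuccn uybbr rchlc inp hfn rjca kknza nuv
Hunk 5: at line 3 remove [tuccn] add [liguc,qfrr] -> 12 lines: kbj nmoi iyzbi liguc qfrr uybbr rchlc inp hfn rjca kknza nuv
Hunk 6: at line 5 remove [rchlc,inp] add [geuk] -> 11 lines: kbj nmoi iyzbi liguc qfrr uybbr geuk hfn rjca kknza nuv
Hunk 7: at line 2 remove [iyzbi,liguc,qfrr] add [nxka,hcefi,wuv] -> 11 lines: kbj nmoi nxka hcefi wuv uybbr geuk hfn rjca kknza nuv
Final line 4: hcefi

Answer: hcefi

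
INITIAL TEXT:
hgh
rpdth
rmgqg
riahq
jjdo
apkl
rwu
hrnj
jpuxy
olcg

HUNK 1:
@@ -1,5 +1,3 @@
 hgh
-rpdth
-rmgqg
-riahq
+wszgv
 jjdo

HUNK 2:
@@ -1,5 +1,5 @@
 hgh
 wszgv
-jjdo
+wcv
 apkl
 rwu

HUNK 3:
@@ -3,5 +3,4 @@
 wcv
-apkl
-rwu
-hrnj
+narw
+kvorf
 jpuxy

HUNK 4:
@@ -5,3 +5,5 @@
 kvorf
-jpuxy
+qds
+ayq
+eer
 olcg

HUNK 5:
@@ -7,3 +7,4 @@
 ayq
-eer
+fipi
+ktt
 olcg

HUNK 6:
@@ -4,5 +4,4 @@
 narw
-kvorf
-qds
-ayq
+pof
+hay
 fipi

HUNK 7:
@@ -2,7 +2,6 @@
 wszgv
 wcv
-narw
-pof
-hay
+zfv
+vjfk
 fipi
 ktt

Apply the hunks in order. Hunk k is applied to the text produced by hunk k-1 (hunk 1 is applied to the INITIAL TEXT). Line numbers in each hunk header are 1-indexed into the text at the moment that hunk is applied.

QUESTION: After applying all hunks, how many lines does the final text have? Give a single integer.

Answer: 8

Derivation:
Hunk 1: at line 1 remove [rpdth,rmgqg,riahq] add [wszgv] -> 8 lines: hgh wszgv jjdo apkl rwu hrnj jpuxy olcg
Hunk 2: at line 1 remove [jjdo] add [wcv] -> 8 lines: hgh wszgv wcv apkl rwu hrnj jpuxy olcg
Hunk 3: at line 3 remove [apkl,rwu,hrnj] add [narw,kvorf] -> 7 lines: hgh wszgv wcv narw kvorf jpuxy olcg
Hunk 4: at line 5 remove [jpuxy] add [qds,ayq,eer] -> 9 lines: hgh wszgv wcv narw kvorf qds ayq eer olcg
Hunk 5: at line 7 remove [eer] add [fipi,ktt] -> 10 lines: hgh wszgv wcv narw kvorf qds ayq fipi ktt olcg
Hunk 6: at line 4 remove [kvorf,qds,ayq] add [pof,hay] -> 9 lines: hgh wszgv wcv narw pof hay fipi ktt olcg
Hunk 7: at line 2 remove [narw,pof,hay] add [zfv,vjfk] -> 8 lines: hgh wszgv wcv zfv vjfk fipi ktt olcg
Final line count: 8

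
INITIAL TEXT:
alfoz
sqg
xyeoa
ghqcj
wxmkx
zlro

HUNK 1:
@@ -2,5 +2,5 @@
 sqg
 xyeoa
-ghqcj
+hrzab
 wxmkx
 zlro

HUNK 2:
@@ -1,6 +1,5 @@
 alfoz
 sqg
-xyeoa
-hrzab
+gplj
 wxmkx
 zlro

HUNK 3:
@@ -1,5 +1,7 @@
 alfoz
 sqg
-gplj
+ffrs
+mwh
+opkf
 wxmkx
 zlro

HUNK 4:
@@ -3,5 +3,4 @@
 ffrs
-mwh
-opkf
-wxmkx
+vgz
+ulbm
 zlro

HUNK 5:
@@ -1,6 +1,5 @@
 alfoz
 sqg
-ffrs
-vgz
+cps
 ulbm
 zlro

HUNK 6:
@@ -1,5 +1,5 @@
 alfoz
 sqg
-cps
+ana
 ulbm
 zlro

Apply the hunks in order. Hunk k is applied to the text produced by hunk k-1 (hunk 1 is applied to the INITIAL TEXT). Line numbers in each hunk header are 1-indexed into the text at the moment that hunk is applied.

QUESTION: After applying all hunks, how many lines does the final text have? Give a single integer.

Hunk 1: at line 2 remove [ghqcj] add [hrzab] -> 6 lines: alfoz sqg xyeoa hrzab wxmkx zlro
Hunk 2: at line 1 remove [xyeoa,hrzab] add [gplj] -> 5 lines: alfoz sqg gplj wxmkx zlro
Hunk 3: at line 1 remove [gplj] add [ffrs,mwh,opkf] -> 7 lines: alfoz sqg ffrs mwh opkf wxmkx zlro
Hunk 4: at line 3 remove [mwh,opkf,wxmkx] add [vgz,ulbm] -> 6 lines: alfoz sqg ffrs vgz ulbm zlro
Hunk 5: at line 1 remove [ffrs,vgz] add [cps] -> 5 lines: alfoz sqg cps ulbm zlro
Hunk 6: at line 1 remove [cps] add [ana] -> 5 lines: alfoz sqg ana ulbm zlro
Final line count: 5

Answer: 5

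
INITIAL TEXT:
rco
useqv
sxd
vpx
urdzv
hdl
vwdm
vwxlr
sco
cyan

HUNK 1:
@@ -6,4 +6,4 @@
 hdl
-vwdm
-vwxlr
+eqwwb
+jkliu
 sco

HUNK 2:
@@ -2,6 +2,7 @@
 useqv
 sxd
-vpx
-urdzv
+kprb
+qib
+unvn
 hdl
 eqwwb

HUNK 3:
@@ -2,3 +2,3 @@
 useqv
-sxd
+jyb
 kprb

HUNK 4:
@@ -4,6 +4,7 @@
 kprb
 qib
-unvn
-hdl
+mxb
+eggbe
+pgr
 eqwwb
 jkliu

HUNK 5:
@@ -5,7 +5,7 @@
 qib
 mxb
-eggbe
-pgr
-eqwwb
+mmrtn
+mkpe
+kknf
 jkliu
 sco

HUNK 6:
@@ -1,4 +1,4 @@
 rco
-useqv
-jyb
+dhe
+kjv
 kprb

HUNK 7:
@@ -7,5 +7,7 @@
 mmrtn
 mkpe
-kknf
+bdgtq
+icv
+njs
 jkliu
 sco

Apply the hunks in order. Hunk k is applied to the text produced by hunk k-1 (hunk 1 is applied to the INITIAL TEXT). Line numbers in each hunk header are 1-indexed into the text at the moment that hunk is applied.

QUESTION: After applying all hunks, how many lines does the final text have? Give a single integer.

Hunk 1: at line 6 remove [vwdm,vwxlr] add [eqwwb,jkliu] -> 10 lines: rco useqv sxd vpx urdzv hdl eqwwb jkliu sco cyan
Hunk 2: at line 2 remove [vpx,urdzv] add [kprb,qib,unvn] -> 11 lines: rco useqv sxd kprb qib unvn hdl eqwwb jkliu sco cyan
Hunk 3: at line 2 remove [sxd] add [jyb] -> 11 lines: rco useqv jyb kprb qib unvn hdl eqwwb jkliu sco cyan
Hunk 4: at line 4 remove [unvn,hdl] add [mxb,eggbe,pgr] -> 12 lines: rco useqv jyb kprb qib mxb eggbe pgr eqwwb jkliu sco cyan
Hunk 5: at line 5 remove [eggbe,pgr,eqwwb] add [mmrtn,mkpe,kknf] -> 12 lines: rco useqv jyb kprb qib mxb mmrtn mkpe kknf jkliu sco cyan
Hunk 6: at line 1 remove [useqv,jyb] add [dhe,kjv] -> 12 lines: rco dhe kjv kprb qib mxb mmrtn mkpe kknf jkliu sco cyan
Hunk 7: at line 7 remove [kknf] add [bdgtq,icv,njs] -> 14 lines: rco dhe kjv kprb qib mxb mmrtn mkpe bdgtq icv njs jkliu sco cyan
Final line count: 14

Answer: 14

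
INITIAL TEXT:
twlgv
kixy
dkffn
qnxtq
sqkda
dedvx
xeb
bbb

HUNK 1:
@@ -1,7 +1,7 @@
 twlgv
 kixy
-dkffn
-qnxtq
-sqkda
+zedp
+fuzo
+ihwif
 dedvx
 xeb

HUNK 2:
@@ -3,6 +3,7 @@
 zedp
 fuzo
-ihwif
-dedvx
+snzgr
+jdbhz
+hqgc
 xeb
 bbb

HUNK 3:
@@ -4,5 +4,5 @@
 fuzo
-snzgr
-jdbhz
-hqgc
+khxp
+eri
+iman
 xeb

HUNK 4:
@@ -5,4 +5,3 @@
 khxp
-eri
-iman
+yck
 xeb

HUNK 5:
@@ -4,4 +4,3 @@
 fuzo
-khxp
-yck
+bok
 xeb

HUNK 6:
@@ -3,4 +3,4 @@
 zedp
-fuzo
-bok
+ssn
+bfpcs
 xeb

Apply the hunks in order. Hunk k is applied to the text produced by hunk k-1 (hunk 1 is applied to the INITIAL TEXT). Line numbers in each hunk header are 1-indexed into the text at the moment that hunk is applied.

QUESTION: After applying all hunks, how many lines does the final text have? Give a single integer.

Answer: 7

Derivation:
Hunk 1: at line 1 remove [dkffn,qnxtq,sqkda] add [zedp,fuzo,ihwif] -> 8 lines: twlgv kixy zedp fuzo ihwif dedvx xeb bbb
Hunk 2: at line 3 remove [ihwif,dedvx] add [snzgr,jdbhz,hqgc] -> 9 lines: twlgv kixy zedp fuzo snzgr jdbhz hqgc xeb bbb
Hunk 3: at line 4 remove [snzgr,jdbhz,hqgc] add [khxp,eri,iman] -> 9 lines: twlgv kixy zedp fuzo khxp eri iman xeb bbb
Hunk 4: at line 5 remove [eri,iman] add [yck] -> 8 lines: twlgv kixy zedp fuzo khxp yck xeb bbb
Hunk 5: at line 4 remove [khxp,yck] add [bok] -> 7 lines: twlgv kixy zedp fuzo bok xeb bbb
Hunk 6: at line 3 remove [fuzo,bok] add [ssn,bfpcs] -> 7 lines: twlgv kixy zedp ssn bfpcs xeb bbb
Final line count: 7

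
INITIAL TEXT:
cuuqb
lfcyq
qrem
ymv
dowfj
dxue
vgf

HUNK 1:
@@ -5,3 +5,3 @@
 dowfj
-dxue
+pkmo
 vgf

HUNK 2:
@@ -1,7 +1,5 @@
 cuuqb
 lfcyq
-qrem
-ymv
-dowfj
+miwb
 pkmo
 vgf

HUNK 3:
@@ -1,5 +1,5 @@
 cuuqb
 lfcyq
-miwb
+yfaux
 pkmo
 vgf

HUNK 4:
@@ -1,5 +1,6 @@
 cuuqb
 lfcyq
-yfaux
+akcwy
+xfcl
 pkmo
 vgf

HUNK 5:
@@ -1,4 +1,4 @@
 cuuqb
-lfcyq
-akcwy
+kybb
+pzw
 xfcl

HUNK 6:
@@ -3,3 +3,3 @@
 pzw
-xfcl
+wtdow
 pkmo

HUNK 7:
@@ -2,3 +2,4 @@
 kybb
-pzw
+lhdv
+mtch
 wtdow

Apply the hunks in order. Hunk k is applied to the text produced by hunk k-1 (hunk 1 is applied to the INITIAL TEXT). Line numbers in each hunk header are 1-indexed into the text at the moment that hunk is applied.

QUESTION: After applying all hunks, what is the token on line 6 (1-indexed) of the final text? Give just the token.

Hunk 1: at line 5 remove [dxue] add [pkmo] -> 7 lines: cuuqb lfcyq qrem ymv dowfj pkmo vgf
Hunk 2: at line 1 remove [qrem,ymv,dowfj] add [miwb] -> 5 lines: cuuqb lfcyq miwb pkmo vgf
Hunk 3: at line 1 remove [miwb] add [yfaux] -> 5 lines: cuuqb lfcyq yfaux pkmo vgf
Hunk 4: at line 1 remove [yfaux] add [akcwy,xfcl] -> 6 lines: cuuqb lfcyq akcwy xfcl pkmo vgf
Hunk 5: at line 1 remove [lfcyq,akcwy] add [kybb,pzw] -> 6 lines: cuuqb kybb pzw xfcl pkmo vgf
Hunk 6: at line 3 remove [xfcl] add [wtdow] -> 6 lines: cuuqb kybb pzw wtdow pkmo vgf
Hunk 7: at line 2 remove [pzw] add [lhdv,mtch] -> 7 lines: cuuqb kybb lhdv mtch wtdow pkmo vgf
Final line 6: pkmo

Answer: pkmo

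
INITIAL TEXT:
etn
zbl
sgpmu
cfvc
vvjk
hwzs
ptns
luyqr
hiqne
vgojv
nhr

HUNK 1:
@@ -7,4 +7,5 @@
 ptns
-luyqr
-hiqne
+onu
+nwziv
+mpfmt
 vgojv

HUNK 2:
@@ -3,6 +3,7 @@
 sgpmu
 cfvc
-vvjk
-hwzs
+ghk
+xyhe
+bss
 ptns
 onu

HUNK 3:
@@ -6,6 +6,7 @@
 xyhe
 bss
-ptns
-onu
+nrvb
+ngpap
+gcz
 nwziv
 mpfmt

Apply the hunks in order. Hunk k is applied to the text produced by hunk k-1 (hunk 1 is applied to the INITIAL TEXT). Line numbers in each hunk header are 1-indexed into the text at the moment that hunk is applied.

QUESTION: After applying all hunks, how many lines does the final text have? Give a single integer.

Hunk 1: at line 7 remove [luyqr,hiqne] add [onu,nwziv,mpfmt] -> 12 lines: etn zbl sgpmu cfvc vvjk hwzs ptns onu nwziv mpfmt vgojv nhr
Hunk 2: at line 3 remove [vvjk,hwzs] add [ghk,xyhe,bss] -> 13 lines: etn zbl sgpmu cfvc ghk xyhe bss ptns onu nwziv mpfmt vgojv nhr
Hunk 3: at line 6 remove [ptns,onu] add [nrvb,ngpap,gcz] -> 14 lines: etn zbl sgpmu cfvc ghk xyhe bss nrvb ngpap gcz nwziv mpfmt vgojv nhr
Final line count: 14

Answer: 14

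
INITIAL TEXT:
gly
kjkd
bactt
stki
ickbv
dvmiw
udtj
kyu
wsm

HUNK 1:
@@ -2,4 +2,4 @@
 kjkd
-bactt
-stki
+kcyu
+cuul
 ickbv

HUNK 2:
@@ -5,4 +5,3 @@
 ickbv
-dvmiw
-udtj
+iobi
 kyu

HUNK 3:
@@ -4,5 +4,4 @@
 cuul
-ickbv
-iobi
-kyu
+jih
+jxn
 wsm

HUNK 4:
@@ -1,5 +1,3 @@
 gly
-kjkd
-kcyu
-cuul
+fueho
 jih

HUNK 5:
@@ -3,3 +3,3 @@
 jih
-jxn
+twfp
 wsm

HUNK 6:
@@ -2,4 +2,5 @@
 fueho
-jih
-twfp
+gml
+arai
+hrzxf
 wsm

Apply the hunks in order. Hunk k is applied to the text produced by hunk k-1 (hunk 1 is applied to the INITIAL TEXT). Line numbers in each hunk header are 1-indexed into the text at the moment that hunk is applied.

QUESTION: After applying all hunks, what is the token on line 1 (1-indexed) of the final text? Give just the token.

Answer: gly

Derivation:
Hunk 1: at line 2 remove [bactt,stki] add [kcyu,cuul] -> 9 lines: gly kjkd kcyu cuul ickbv dvmiw udtj kyu wsm
Hunk 2: at line 5 remove [dvmiw,udtj] add [iobi] -> 8 lines: gly kjkd kcyu cuul ickbv iobi kyu wsm
Hunk 3: at line 4 remove [ickbv,iobi,kyu] add [jih,jxn] -> 7 lines: gly kjkd kcyu cuul jih jxn wsm
Hunk 4: at line 1 remove [kjkd,kcyu,cuul] add [fueho] -> 5 lines: gly fueho jih jxn wsm
Hunk 5: at line 3 remove [jxn] add [twfp] -> 5 lines: gly fueho jih twfp wsm
Hunk 6: at line 2 remove [jih,twfp] add [gml,arai,hrzxf] -> 6 lines: gly fueho gml arai hrzxf wsm
Final line 1: gly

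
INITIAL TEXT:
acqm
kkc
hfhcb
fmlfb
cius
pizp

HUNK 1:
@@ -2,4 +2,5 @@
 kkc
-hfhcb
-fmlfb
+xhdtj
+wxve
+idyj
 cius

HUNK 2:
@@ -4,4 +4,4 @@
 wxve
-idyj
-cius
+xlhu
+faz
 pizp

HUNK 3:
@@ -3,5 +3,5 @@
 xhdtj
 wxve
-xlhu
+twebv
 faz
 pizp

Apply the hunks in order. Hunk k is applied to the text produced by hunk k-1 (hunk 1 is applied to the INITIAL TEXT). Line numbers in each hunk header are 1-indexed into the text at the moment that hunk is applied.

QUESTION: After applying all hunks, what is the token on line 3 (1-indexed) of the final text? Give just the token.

Answer: xhdtj

Derivation:
Hunk 1: at line 2 remove [hfhcb,fmlfb] add [xhdtj,wxve,idyj] -> 7 lines: acqm kkc xhdtj wxve idyj cius pizp
Hunk 2: at line 4 remove [idyj,cius] add [xlhu,faz] -> 7 lines: acqm kkc xhdtj wxve xlhu faz pizp
Hunk 3: at line 3 remove [xlhu] add [twebv] -> 7 lines: acqm kkc xhdtj wxve twebv faz pizp
Final line 3: xhdtj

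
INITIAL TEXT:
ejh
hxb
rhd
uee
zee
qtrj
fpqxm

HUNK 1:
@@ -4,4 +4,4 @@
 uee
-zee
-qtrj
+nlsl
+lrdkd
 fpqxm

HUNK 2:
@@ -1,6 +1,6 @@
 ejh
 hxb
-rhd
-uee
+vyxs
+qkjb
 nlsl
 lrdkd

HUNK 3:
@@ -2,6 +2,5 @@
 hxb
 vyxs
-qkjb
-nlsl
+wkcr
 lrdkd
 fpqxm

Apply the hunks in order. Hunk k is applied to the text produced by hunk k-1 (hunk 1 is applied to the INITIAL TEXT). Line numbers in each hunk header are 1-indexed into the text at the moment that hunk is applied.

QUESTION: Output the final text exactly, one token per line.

Answer: ejh
hxb
vyxs
wkcr
lrdkd
fpqxm

Derivation:
Hunk 1: at line 4 remove [zee,qtrj] add [nlsl,lrdkd] -> 7 lines: ejh hxb rhd uee nlsl lrdkd fpqxm
Hunk 2: at line 1 remove [rhd,uee] add [vyxs,qkjb] -> 7 lines: ejh hxb vyxs qkjb nlsl lrdkd fpqxm
Hunk 3: at line 2 remove [qkjb,nlsl] add [wkcr] -> 6 lines: ejh hxb vyxs wkcr lrdkd fpqxm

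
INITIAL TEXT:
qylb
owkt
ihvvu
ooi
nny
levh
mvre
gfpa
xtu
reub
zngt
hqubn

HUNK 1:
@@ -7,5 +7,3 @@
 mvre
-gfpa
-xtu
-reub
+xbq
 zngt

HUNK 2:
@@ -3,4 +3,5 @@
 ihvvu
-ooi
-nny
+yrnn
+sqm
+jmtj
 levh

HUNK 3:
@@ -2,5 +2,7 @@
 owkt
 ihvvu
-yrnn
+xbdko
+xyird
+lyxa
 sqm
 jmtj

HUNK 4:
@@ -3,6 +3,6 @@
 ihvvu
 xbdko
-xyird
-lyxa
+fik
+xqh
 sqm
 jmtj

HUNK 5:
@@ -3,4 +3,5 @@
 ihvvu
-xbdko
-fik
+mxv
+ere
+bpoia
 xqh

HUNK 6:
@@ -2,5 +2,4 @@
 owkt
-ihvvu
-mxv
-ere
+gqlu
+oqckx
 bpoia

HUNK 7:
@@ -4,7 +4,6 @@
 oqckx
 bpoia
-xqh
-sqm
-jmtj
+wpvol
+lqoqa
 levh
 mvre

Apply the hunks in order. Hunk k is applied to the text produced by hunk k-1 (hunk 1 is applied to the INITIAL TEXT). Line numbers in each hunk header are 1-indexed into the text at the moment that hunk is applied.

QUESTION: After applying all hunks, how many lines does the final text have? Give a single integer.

Answer: 12

Derivation:
Hunk 1: at line 7 remove [gfpa,xtu,reub] add [xbq] -> 10 lines: qylb owkt ihvvu ooi nny levh mvre xbq zngt hqubn
Hunk 2: at line 3 remove [ooi,nny] add [yrnn,sqm,jmtj] -> 11 lines: qylb owkt ihvvu yrnn sqm jmtj levh mvre xbq zngt hqubn
Hunk 3: at line 2 remove [yrnn] add [xbdko,xyird,lyxa] -> 13 lines: qylb owkt ihvvu xbdko xyird lyxa sqm jmtj levh mvre xbq zngt hqubn
Hunk 4: at line 3 remove [xyird,lyxa] add [fik,xqh] -> 13 lines: qylb owkt ihvvu xbdko fik xqh sqm jmtj levh mvre xbq zngt hqubn
Hunk 5: at line 3 remove [xbdko,fik] add [mxv,ere,bpoia] -> 14 lines: qylb owkt ihvvu mxv ere bpoia xqh sqm jmtj levh mvre xbq zngt hqubn
Hunk 6: at line 2 remove [ihvvu,mxv,ere] add [gqlu,oqckx] -> 13 lines: qylb owkt gqlu oqckx bpoia xqh sqm jmtj levh mvre xbq zngt hqubn
Hunk 7: at line 4 remove [xqh,sqm,jmtj] add [wpvol,lqoqa] -> 12 lines: qylb owkt gqlu oqckx bpoia wpvol lqoqa levh mvre xbq zngt hqubn
Final line count: 12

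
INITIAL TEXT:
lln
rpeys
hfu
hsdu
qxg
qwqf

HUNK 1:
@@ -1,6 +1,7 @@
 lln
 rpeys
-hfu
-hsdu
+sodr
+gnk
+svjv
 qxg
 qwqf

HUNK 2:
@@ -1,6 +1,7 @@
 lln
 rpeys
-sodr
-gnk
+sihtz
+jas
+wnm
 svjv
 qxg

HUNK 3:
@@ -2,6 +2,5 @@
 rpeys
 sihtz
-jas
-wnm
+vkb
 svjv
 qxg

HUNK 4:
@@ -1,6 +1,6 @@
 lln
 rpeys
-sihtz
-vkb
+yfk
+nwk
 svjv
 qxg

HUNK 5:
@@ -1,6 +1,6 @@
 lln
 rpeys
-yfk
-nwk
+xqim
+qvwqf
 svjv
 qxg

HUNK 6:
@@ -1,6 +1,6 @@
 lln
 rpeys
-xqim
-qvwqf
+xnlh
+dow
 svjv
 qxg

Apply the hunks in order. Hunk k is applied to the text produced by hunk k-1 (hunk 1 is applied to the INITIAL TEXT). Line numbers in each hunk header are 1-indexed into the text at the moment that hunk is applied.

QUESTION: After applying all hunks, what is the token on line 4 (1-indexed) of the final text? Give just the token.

Hunk 1: at line 1 remove [hfu,hsdu] add [sodr,gnk,svjv] -> 7 lines: lln rpeys sodr gnk svjv qxg qwqf
Hunk 2: at line 1 remove [sodr,gnk] add [sihtz,jas,wnm] -> 8 lines: lln rpeys sihtz jas wnm svjv qxg qwqf
Hunk 3: at line 2 remove [jas,wnm] add [vkb] -> 7 lines: lln rpeys sihtz vkb svjv qxg qwqf
Hunk 4: at line 1 remove [sihtz,vkb] add [yfk,nwk] -> 7 lines: lln rpeys yfk nwk svjv qxg qwqf
Hunk 5: at line 1 remove [yfk,nwk] add [xqim,qvwqf] -> 7 lines: lln rpeys xqim qvwqf svjv qxg qwqf
Hunk 6: at line 1 remove [xqim,qvwqf] add [xnlh,dow] -> 7 lines: lln rpeys xnlh dow svjv qxg qwqf
Final line 4: dow

Answer: dow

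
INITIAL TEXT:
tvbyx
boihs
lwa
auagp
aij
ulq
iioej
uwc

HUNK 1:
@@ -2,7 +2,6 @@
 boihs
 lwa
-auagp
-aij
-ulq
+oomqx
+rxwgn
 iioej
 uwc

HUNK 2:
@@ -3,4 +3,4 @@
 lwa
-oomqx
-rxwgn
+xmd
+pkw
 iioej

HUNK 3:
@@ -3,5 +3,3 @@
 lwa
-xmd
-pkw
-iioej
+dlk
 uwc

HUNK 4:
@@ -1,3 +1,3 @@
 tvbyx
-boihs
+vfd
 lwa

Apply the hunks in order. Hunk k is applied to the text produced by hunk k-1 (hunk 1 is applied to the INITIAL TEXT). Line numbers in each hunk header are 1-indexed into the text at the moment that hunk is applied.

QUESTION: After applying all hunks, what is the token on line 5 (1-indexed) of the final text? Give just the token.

Answer: uwc

Derivation:
Hunk 1: at line 2 remove [auagp,aij,ulq] add [oomqx,rxwgn] -> 7 lines: tvbyx boihs lwa oomqx rxwgn iioej uwc
Hunk 2: at line 3 remove [oomqx,rxwgn] add [xmd,pkw] -> 7 lines: tvbyx boihs lwa xmd pkw iioej uwc
Hunk 3: at line 3 remove [xmd,pkw,iioej] add [dlk] -> 5 lines: tvbyx boihs lwa dlk uwc
Hunk 4: at line 1 remove [boihs] add [vfd] -> 5 lines: tvbyx vfd lwa dlk uwc
Final line 5: uwc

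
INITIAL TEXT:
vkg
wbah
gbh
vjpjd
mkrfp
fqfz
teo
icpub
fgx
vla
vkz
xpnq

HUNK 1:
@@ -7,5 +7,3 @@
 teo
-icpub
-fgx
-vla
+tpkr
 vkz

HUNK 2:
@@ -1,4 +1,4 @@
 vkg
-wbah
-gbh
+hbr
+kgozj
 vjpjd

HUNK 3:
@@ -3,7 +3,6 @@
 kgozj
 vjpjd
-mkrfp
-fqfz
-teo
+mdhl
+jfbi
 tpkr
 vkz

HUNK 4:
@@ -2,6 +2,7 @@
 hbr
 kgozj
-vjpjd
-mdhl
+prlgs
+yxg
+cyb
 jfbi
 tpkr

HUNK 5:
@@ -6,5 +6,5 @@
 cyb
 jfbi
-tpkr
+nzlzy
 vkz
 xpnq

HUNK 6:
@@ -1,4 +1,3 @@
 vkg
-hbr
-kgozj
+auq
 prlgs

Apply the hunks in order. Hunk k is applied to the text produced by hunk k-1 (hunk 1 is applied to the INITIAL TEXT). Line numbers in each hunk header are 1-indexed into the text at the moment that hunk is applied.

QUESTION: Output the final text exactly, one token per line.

Hunk 1: at line 7 remove [icpub,fgx,vla] add [tpkr] -> 10 lines: vkg wbah gbh vjpjd mkrfp fqfz teo tpkr vkz xpnq
Hunk 2: at line 1 remove [wbah,gbh] add [hbr,kgozj] -> 10 lines: vkg hbr kgozj vjpjd mkrfp fqfz teo tpkr vkz xpnq
Hunk 3: at line 3 remove [mkrfp,fqfz,teo] add [mdhl,jfbi] -> 9 lines: vkg hbr kgozj vjpjd mdhl jfbi tpkr vkz xpnq
Hunk 4: at line 2 remove [vjpjd,mdhl] add [prlgs,yxg,cyb] -> 10 lines: vkg hbr kgozj prlgs yxg cyb jfbi tpkr vkz xpnq
Hunk 5: at line 6 remove [tpkr] add [nzlzy] -> 10 lines: vkg hbr kgozj prlgs yxg cyb jfbi nzlzy vkz xpnq
Hunk 6: at line 1 remove [hbr,kgozj] add [auq] -> 9 lines: vkg auq prlgs yxg cyb jfbi nzlzy vkz xpnq

Answer: vkg
auq
prlgs
yxg
cyb
jfbi
nzlzy
vkz
xpnq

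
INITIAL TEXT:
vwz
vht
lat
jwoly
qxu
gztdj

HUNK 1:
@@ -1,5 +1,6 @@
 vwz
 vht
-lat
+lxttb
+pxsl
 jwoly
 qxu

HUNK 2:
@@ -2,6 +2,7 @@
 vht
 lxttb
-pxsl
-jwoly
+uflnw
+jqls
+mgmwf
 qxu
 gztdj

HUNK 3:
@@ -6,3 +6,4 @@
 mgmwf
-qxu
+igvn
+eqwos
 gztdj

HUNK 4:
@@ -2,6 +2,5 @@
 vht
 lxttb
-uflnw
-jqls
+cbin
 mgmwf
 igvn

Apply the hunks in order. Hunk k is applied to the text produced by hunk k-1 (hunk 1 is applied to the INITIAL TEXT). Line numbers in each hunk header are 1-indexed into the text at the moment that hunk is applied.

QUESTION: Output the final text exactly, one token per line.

Hunk 1: at line 1 remove [lat] add [lxttb,pxsl] -> 7 lines: vwz vht lxttb pxsl jwoly qxu gztdj
Hunk 2: at line 2 remove [pxsl,jwoly] add [uflnw,jqls,mgmwf] -> 8 lines: vwz vht lxttb uflnw jqls mgmwf qxu gztdj
Hunk 3: at line 6 remove [qxu] add [igvn,eqwos] -> 9 lines: vwz vht lxttb uflnw jqls mgmwf igvn eqwos gztdj
Hunk 4: at line 2 remove [uflnw,jqls] add [cbin] -> 8 lines: vwz vht lxttb cbin mgmwf igvn eqwos gztdj

Answer: vwz
vht
lxttb
cbin
mgmwf
igvn
eqwos
gztdj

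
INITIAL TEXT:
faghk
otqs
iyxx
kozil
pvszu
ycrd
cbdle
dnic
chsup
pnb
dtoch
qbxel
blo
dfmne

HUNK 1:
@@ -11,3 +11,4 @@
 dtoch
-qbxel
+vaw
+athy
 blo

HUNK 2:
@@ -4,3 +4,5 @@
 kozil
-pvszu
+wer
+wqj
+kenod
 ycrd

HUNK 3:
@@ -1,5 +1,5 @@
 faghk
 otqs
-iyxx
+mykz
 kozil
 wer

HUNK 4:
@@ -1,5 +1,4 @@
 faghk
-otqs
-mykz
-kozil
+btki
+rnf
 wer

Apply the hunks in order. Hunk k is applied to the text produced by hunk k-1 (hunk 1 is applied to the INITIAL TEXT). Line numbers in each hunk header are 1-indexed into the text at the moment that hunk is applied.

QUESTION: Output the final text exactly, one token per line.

Answer: faghk
btki
rnf
wer
wqj
kenod
ycrd
cbdle
dnic
chsup
pnb
dtoch
vaw
athy
blo
dfmne

Derivation:
Hunk 1: at line 11 remove [qbxel] add [vaw,athy] -> 15 lines: faghk otqs iyxx kozil pvszu ycrd cbdle dnic chsup pnb dtoch vaw athy blo dfmne
Hunk 2: at line 4 remove [pvszu] add [wer,wqj,kenod] -> 17 lines: faghk otqs iyxx kozil wer wqj kenod ycrd cbdle dnic chsup pnb dtoch vaw athy blo dfmne
Hunk 3: at line 1 remove [iyxx] add [mykz] -> 17 lines: faghk otqs mykz kozil wer wqj kenod ycrd cbdle dnic chsup pnb dtoch vaw athy blo dfmne
Hunk 4: at line 1 remove [otqs,mykz,kozil] add [btki,rnf] -> 16 lines: faghk btki rnf wer wqj kenod ycrd cbdle dnic chsup pnb dtoch vaw athy blo dfmne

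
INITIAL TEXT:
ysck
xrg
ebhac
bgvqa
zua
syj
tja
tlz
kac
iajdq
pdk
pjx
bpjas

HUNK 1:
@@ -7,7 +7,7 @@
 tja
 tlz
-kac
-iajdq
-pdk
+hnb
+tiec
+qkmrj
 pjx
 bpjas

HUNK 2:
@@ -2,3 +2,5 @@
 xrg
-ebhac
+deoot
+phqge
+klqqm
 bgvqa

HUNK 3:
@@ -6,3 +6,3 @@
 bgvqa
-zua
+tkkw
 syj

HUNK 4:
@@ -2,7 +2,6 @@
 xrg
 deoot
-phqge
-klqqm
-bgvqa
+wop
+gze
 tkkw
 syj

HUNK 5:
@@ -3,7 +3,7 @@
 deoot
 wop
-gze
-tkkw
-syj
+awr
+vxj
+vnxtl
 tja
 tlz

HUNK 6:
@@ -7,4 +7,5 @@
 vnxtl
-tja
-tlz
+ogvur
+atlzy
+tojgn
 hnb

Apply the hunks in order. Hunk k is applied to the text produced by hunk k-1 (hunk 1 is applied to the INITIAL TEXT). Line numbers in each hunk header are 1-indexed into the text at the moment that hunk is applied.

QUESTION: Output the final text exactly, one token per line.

Hunk 1: at line 7 remove [kac,iajdq,pdk] add [hnb,tiec,qkmrj] -> 13 lines: ysck xrg ebhac bgvqa zua syj tja tlz hnb tiec qkmrj pjx bpjas
Hunk 2: at line 2 remove [ebhac] add [deoot,phqge,klqqm] -> 15 lines: ysck xrg deoot phqge klqqm bgvqa zua syj tja tlz hnb tiec qkmrj pjx bpjas
Hunk 3: at line 6 remove [zua] add [tkkw] -> 15 lines: ysck xrg deoot phqge klqqm bgvqa tkkw syj tja tlz hnb tiec qkmrj pjx bpjas
Hunk 4: at line 2 remove [phqge,klqqm,bgvqa] add [wop,gze] -> 14 lines: ysck xrg deoot wop gze tkkw syj tja tlz hnb tiec qkmrj pjx bpjas
Hunk 5: at line 3 remove [gze,tkkw,syj] add [awr,vxj,vnxtl] -> 14 lines: ysck xrg deoot wop awr vxj vnxtl tja tlz hnb tiec qkmrj pjx bpjas
Hunk 6: at line 7 remove [tja,tlz] add [ogvur,atlzy,tojgn] -> 15 lines: ysck xrg deoot wop awr vxj vnxtl ogvur atlzy tojgn hnb tiec qkmrj pjx bpjas

Answer: ysck
xrg
deoot
wop
awr
vxj
vnxtl
ogvur
atlzy
tojgn
hnb
tiec
qkmrj
pjx
bpjas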